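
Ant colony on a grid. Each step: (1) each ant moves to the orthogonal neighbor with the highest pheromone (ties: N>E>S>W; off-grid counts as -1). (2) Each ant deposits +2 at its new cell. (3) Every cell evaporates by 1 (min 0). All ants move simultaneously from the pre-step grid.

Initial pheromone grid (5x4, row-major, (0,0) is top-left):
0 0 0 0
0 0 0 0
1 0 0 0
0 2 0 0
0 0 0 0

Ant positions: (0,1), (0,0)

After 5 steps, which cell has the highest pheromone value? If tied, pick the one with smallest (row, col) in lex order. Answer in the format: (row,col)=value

Step 1: ant0:(0,1)->E->(0,2) | ant1:(0,0)->E->(0,1)
  grid max=1 at (0,1)
Step 2: ant0:(0,2)->W->(0,1) | ant1:(0,1)->E->(0,2)
  grid max=2 at (0,1)
Step 3: ant0:(0,1)->E->(0,2) | ant1:(0,2)->W->(0,1)
  grid max=3 at (0,1)
Step 4: ant0:(0,2)->W->(0,1) | ant1:(0,1)->E->(0,2)
  grid max=4 at (0,1)
Step 5: ant0:(0,1)->E->(0,2) | ant1:(0,2)->W->(0,1)
  grid max=5 at (0,1)
Final grid:
  0 5 5 0
  0 0 0 0
  0 0 0 0
  0 0 0 0
  0 0 0 0
Max pheromone 5 at (0,1)

Answer: (0,1)=5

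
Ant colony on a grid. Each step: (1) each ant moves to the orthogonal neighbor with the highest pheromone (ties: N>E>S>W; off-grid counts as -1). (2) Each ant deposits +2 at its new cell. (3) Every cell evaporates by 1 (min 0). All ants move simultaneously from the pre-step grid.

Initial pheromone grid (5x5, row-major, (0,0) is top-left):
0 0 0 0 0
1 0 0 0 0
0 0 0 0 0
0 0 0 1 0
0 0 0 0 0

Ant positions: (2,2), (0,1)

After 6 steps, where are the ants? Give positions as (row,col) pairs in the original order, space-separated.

Step 1: ant0:(2,2)->N->(1,2) | ant1:(0,1)->E->(0,2)
  grid max=1 at (0,2)
Step 2: ant0:(1,2)->N->(0,2) | ant1:(0,2)->S->(1,2)
  grid max=2 at (0,2)
Step 3: ant0:(0,2)->S->(1,2) | ant1:(1,2)->N->(0,2)
  grid max=3 at (0,2)
Step 4: ant0:(1,2)->N->(0,2) | ant1:(0,2)->S->(1,2)
  grid max=4 at (0,2)
Step 5: ant0:(0,2)->S->(1,2) | ant1:(1,2)->N->(0,2)
  grid max=5 at (0,2)
Step 6: ant0:(1,2)->N->(0,2) | ant1:(0,2)->S->(1,2)
  grid max=6 at (0,2)

(0,2) (1,2)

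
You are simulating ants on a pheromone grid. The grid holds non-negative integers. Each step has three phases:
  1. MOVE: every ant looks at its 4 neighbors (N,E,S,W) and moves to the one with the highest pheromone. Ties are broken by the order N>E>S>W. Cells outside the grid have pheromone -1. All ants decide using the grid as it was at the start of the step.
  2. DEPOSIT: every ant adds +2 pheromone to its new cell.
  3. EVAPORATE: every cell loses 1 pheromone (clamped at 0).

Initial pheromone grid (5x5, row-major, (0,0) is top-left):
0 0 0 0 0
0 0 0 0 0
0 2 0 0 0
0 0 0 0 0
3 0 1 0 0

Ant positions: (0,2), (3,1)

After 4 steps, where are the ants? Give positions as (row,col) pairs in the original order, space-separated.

Step 1: ant0:(0,2)->E->(0,3) | ant1:(3,1)->N->(2,1)
  grid max=3 at (2,1)
Step 2: ant0:(0,3)->E->(0,4) | ant1:(2,1)->N->(1,1)
  grid max=2 at (2,1)
Step 3: ant0:(0,4)->S->(1,4) | ant1:(1,1)->S->(2,1)
  grid max=3 at (2,1)
Step 4: ant0:(1,4)->N->(0,4) | ant1:(2,1)->N->(1,1)
  grid max=2 at (2,1)

(0,4) (1,1)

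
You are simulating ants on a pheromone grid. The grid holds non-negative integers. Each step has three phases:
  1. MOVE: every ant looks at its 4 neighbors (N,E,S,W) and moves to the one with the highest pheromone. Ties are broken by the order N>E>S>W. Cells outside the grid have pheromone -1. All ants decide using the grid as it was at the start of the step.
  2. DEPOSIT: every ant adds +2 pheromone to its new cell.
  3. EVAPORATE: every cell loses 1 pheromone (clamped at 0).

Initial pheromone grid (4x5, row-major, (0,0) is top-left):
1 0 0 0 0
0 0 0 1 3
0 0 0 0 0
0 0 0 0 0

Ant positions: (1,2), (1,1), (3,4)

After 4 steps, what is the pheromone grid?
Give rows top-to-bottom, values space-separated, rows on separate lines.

After step 1: ants at (1,3),(0,1),(2,4)
  0 1 0 0 0
  0 0 0 2 2
  0 0 0 0 1
  0 0 0 0 0
After step 2: ants at (1,4),(0,2),(1,4)
  0 0 1 0 0
  0 0 0 1 5
  0 0 0 0 0
  0 0 0 0 0
After step 3: ants at (1,3),(0,3),(1,3)
  0 0 0 1 0
  0 0 0 4 4
  0 0 0 0 0
  0 0 0 0 0
After step 4: ants at (1,4),(1,3),(1,4)
  0 0 0 0 0
  0 0 0 5 7
  0 0 0 0 0
  0 0 0 0 0

0 0 0 0 0
0 0 0 5 7
0 0 0 0 0
0 0 0 0 0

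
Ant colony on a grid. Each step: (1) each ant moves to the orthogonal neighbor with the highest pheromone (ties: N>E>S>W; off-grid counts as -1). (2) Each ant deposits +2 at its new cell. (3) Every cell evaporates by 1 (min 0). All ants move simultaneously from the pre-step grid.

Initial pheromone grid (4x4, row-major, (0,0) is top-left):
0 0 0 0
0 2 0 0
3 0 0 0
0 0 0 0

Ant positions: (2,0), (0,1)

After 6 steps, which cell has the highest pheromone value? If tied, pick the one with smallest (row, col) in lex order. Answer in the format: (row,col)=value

Step 1: ant0:(2,0)->N->(1,0) | ant1:(0,1)->S->(1,1)
  grid max=3 at (1,1)
Step 2: ant0:(1,0)->E->(1,1) | ant1:(1,1)->W->(1,0)
  grid max=4 at (1,1)
Step 3: ant0:(1,1)->W->(1,0) | ant1:(1,0)->E->(1,1)
  grid max=5 at (1,1)
Step 4: ant0:(1,0)->E->(1,1) | ant1:(1,1)->W->(1,0)
  grid max=6 at (1,1)
Step 5: ant0:(1,1)->W->(1,0) | ant1:(1,0)->E->(1,1)
  grid max=7 at (1,1)
Step 6: ant0:(1,0)->E->(1,1) | ant1:(1,1)->W->(1,0)
  grid max=8 at (1,1)
Final grid:
  0 0 0 0
  6 8 0 0
  0 0 0 0
  0 0 0 0
Max pheromone 8 at (1,1)

Answer: (1,1)=8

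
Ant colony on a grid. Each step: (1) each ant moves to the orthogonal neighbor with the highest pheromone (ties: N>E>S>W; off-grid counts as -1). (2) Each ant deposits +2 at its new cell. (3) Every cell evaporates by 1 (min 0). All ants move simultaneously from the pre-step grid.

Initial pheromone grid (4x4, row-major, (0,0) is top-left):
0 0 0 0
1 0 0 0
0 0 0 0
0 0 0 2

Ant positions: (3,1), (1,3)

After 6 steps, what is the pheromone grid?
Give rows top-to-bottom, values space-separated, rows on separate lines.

After step 1: ants at (2,1),(0,3)
  0 0 0 1
  0 0 0 0
  0 1 0 0
  0 0 0 1
After step 2: ants at (1,1),(1,3)
  0 0 0 0
  0 1 0 1
  0 0 0 0
  0 0 0 0
After step 3: ants at (0,1),(0,3)
  0 1 0 1
  0 0 0 0
  0 0 0 0
  0 0 0 0
After step 4: ants at (0,2),(1,3)
  0 0 1 0
  0 0 0 1
  0 0 0 0
  0 0 0 0
After step 5: ants at (0,3),(0,3)
  0 0 0 3
  0 0 0 0
  0 0 0 0
  0 0 0 0
After step 6: ants at (1,3),(1,3)
  0 0 0 2
  0 0 0 3
  0 0 0 0
  0 0 0 0

0 0 0 2
0 0 0 3
0 0 0 0
0 0 0 0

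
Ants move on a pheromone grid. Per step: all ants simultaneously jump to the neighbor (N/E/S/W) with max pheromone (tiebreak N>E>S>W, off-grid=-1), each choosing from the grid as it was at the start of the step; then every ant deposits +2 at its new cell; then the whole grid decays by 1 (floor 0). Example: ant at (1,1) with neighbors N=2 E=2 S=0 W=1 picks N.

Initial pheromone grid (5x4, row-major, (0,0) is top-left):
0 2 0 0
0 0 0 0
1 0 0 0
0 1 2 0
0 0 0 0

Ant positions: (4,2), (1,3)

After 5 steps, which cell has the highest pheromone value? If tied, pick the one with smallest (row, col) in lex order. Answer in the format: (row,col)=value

Step 1: ant0:(4,2)->N->(3,2) | ant1:(1,3)->N->(0,3)
  grid max=3 at (3,2)
Step 2: ant0:(3,2)->N->(2,2) | ant1:(0,3)->S->(1,3)
  grid max=2 at (3,2)
Step 3: ant0:(2,2)->S->(3,2) | ant1:(1,3)->N->(0,3)
  grid max=3 at (3,2)
Step 4: ant0:(3,2)->N->(2,2) | ant1:(0,3)->S->(1,3)
  grid max=2 at (3,2)
Step 5: ant0:(2,2)->S->(3,2) | ant1:(1,3)->N->(0,3)
  grid max=3 at (3,2)
Final grid:
  0 0 0 1
  0 0 0 0
  0 0 0 0
  0 0 3 0
  0 0 0 0
Max pheromone 3 at (3,2)

Answer: (3,2)=3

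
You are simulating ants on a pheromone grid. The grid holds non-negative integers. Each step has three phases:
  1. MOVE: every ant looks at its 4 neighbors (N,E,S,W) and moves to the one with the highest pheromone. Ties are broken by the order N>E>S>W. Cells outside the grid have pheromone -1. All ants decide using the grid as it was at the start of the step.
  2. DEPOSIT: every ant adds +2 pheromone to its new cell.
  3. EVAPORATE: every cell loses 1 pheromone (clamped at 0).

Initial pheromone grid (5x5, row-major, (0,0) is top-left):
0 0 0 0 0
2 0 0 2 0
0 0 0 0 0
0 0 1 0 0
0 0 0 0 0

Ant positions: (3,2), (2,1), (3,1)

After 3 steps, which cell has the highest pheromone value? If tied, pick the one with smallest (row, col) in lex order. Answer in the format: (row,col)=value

Answer: (3,2)=4

Derivation:
Step 1: ant0:(3,2)->N->(2,2) | ant1:(2,1)->N->(1,1) | ant2:(3,1)->E->(3,2)
  grid max=2 at (3,2)
Step 2: ant0:(2,2)->S->(3,2) | ant1:(1,1)->W->(1,0) | ant2:(3,2)->N->(2,2)
  grid max=3 at (3,2)
Step 3: ant0:(3,2)->N->(2,2) | ant1:(1,0)->N->(0,0) | ant2:(2,2)->S->(3,2)
  grid max=4 at (3,2)
Final grid:
  1 0 0 0 0
  1 0 0 0 0
  0 0 3 0 0
  0 0 4 0 0
  0 0 0 0 0
Max pheromone 4 at (3,2)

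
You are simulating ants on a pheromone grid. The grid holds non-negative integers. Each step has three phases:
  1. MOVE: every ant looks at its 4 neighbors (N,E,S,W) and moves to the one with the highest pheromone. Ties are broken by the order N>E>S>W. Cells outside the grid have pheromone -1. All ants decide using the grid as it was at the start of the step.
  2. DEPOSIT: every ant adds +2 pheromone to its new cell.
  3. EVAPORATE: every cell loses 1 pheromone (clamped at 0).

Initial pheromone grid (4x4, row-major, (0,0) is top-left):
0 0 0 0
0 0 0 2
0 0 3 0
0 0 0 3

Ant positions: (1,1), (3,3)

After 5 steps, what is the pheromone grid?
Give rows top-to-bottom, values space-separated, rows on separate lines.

After step 1: ants at (0,1),(2,3)
  0 1 0 0
  0 0 0 1
  0 0 2 1
  0 0 0 2
After step 2: ants at (0,2),(3,3)
  0 0 1 0
  0 0 0 0
  0 0 1 0
  0 0 0 3
After step 3: ants at (0,3),(2,3)
  0 0 0 1
  0 0 0 0
  0 0 0 1
  0 0 0 2
After step 4: ants at (1,3),(3,3)
  0 0 0 0
  0 0 0 1
  0 0 0 0
  0 0 0 3
After step 5: ants at (0,3),(2,3)
  0 0 0 1
  0 0 0 0
  0 0 0 1
  0 0 0 2

0 0 0 1
0 0 0 0
0 0 0 1
0 0 0 2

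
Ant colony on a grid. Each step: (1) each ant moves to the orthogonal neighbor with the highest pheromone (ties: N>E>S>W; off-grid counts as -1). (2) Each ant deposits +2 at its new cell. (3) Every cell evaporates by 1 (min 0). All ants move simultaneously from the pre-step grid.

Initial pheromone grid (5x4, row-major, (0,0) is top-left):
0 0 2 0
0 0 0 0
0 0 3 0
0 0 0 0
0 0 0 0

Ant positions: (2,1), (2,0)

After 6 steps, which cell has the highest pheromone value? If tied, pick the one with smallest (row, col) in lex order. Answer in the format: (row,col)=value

Step 1: ant0:(2,1)->E->(2,2) | ant1:(2,0)->N->(1,0)
  grid max=4 at (2,2)
Step 2: ant0:(2,2)->N->(1,2) | ant1:(1,0)->N->(0,0)
  grid max=3 at (2,2)
Step 3: ant0:(1,2)->S->(2,2) | ant1:(0,0)->E->(0,1)
  grid max=4 at (2,2)
Step 4: ant0:(2,2)->N->(1,2) | ant1:(0,1)->E->(0,2)
  grid max=3 at (2,2)
Step 5: ant0:(1,2)->S->(2,2) | ant1:(0,2)->S->(1,2)
  grid max=4 at (2,2)
Step 6: ant0:(2,2)->N->(1,2) | ant1:(1,2)->S->(2,2)
  grid max=5 at (2,2)
Final grid:
  0 0 0 0
  0 0 3 0
  0 0 5 0
  0 0 0 0
  0 0 0 0
Max pheromone 5 at (2,2)

Answer: (2,2)=5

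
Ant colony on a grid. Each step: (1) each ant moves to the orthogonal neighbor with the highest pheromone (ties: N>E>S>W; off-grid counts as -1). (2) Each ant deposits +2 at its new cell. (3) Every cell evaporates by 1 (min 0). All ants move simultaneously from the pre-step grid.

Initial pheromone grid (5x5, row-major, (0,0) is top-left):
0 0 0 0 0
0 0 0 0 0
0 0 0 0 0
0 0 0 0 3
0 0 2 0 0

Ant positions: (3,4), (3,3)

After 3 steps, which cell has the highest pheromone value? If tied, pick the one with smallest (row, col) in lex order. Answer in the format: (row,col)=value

Step 1: ant0:(3,4)->N->(2,4) | ant1:(3,3)->E->(3,4)
  grid max=4 at (3,4)
Step 2: ant0:(2,4)->S->(3,4) | ant1:(3,4)->N->(2,4)
  grid max=5 at (3,4)
Step 3: ant0:(3,4)->N->(2,4) | ant1:(2,4)->S->(3,4)
  grid max=6 at (3,4)
Final grid:
  0 0 0 0 0
  0 0 0 0 0
  0 0 0 0 3
  0 0 0 0 6
  0 0 0 0 0
Max pheromone 6 at (3,4)

Answer: (3,4)=6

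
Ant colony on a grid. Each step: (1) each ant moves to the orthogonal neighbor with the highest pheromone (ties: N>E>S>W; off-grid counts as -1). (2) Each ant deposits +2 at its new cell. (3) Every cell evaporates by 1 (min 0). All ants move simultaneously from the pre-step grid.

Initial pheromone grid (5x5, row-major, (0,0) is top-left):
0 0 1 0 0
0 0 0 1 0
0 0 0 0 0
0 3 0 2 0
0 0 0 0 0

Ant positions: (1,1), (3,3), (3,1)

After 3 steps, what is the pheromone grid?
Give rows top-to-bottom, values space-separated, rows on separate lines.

After step 1: ants at (0,1),(2,3),(2,1)
  0 1 0 0 0
  0 0 0 0 0
  0 1 0 1 0
  0 2 0 1 0
  0 0 0 0 0
After step 2: ants at (0,2),(3,3),(3,1)
  0 0 1 0 0
  0 0 0 0 0
  0 0 0 0 0
  0 3 0 2 0
  0 0 0 0 0
After step 3: ants at (0,3),(2,3),(2,1)
  0 0 0 1 0
  0 0 0 0 0
  0 1 0 1 0
  0 2 0 1 0
  0 0 0 0 0

0 0 0 1 0
0 0 0 0 0
0 1 0 1 0
0 2 0 1 0
0 0 0 0 0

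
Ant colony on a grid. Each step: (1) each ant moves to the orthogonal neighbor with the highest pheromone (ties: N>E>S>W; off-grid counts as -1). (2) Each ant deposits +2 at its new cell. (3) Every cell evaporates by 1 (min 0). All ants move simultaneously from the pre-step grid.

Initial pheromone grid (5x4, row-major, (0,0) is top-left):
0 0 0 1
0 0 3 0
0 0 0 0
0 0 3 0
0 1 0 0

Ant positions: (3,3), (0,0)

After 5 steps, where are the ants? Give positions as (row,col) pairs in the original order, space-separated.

Step 1: ant0:(3,3)->W->(3,2) | ant1:(0,0)->E->(0,1)
  grid max=4 at (3,2)
Step 2: ant0:(3,2)->N->(2,2) | ant1:(0,1)->E->(0,2)
  grid max=3 at (3,2)
Step 3: ant0:(2,2)->S->(3,2) | ant1:(0,2)->S->(1,2)
  grid max=4 at (3,2)
Step 4: ant0:(3,2)->N->(2,2) | ant1:(1,2)->N->(0,2)
  grid max=3 at (3,2)
Step 5: ant0:(2,2)->S->(3,2) | ant1:(0,2)->S->(1,2)
  grid max=4 at (3,2)

(3,2) (1,2)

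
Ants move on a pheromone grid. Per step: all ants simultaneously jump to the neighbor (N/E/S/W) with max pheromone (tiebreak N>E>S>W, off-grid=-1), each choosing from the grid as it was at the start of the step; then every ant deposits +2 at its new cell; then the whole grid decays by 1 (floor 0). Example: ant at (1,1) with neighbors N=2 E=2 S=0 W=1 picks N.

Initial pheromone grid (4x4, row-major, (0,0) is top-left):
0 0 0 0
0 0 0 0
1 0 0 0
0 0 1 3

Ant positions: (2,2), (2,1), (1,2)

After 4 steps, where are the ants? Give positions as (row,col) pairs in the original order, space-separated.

Step 1: ant0:(2,2)->S->(3,2) | ant1:(2,1)->W->(2,0) | ant2:(1,2)->N->(0,2)
  grid max=2 at (2,0)
Step 2: ant0:(3,2)->E->(3,3) | ant1:(2,0)->N->(1,0) | ant2:(0,2)->E->(0,3)
  grid max=3 at (3,3)
Step 3: ant0:(3,3)->W->(3,2) | ant1:(1,0)->S->(2,0) | ant2:(0,3)->S->(1,3)
  grid max=2 at (2,0)
Step 4: ant0:(3,2)->E->(3,3) | ant1:(2,0)->N->(1,0) | ant2:(1,3)->N->(0,3)
  grid max=3 at (3,3)

(3,3) (1,0) (0,3)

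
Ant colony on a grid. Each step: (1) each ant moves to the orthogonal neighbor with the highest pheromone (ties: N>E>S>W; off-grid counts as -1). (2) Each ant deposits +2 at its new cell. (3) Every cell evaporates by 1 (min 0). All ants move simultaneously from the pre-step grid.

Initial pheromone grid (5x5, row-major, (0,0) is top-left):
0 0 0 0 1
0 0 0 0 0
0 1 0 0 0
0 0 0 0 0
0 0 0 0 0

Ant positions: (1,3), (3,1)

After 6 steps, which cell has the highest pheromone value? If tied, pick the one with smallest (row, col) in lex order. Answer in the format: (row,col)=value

Step 1: ant0:(1,3)->N->(0,3) | ant1:(3,1)->N->(2,1)
  grid max=2 at (2,1)
Step 2: ant0:(0,3)->E->(0,4) | ant1:(2,1)->N->(1,1)
  grid max=1 at (0,4)
Step 3: ant0:(0,4)->S->(1,4) | ant1:(1,1)->S->(2,1)
  grid max=2 at (2,1)
Step 4: ant0:(1,4)->N->(0,4) | ant1:(2,1)->N->(1,1)
  grid max=1 at (0,4)
Step 5: ant0:(0,4)->S->(1,4) | ant1:(1,1)->S->(2,1)
  grid max=2 at (2,1)
Step 6: ant0:(1,4)->N->(0,4) | ant1:(2,1)->N->(1,1)
  grid max=1 at (0,4)
Final grid:
  0 0 0 0 1
  0 1 0 0 0
  0 1 0 0 0
  0 0 0 0 0
  0 0 0 0 0
Max pheromone 1 at (0,4)

Answer: (0,4)=1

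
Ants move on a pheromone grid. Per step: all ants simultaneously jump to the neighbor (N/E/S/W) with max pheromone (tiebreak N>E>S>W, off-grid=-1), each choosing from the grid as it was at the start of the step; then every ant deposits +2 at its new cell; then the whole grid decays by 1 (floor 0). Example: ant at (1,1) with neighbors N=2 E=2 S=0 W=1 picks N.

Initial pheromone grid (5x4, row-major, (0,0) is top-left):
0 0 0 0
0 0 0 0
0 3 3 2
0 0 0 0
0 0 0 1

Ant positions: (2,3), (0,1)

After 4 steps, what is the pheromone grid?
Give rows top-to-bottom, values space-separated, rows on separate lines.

After step 1: ants at (2,2),(0,2)
  0 0 1 0
  0 0 0 0
  0 2 4 1
  0 0 0 0
  0 0 0 0
After step 2: ants at (2,1),(0,3)
  0 0 0 1
  0 0 0 0
  0 3 3 0
  0 0 0 0
  0 0 0 0
After step 3: ants at (2,2),(1,3)
  0 0 0 0
  0 0 0 1
  0 2 4 0
  0 0 0 0
  0 0 0 0
After step 4: ants at (2,1),(0,3)
  0 0 0 1
  0 0 0 0
  0 3 3 0
  0 0 0 0
  0 0 0 0

0 0 0 1
0 0 0 0
0 3 3 0
0 0 0 0
0 0 0 0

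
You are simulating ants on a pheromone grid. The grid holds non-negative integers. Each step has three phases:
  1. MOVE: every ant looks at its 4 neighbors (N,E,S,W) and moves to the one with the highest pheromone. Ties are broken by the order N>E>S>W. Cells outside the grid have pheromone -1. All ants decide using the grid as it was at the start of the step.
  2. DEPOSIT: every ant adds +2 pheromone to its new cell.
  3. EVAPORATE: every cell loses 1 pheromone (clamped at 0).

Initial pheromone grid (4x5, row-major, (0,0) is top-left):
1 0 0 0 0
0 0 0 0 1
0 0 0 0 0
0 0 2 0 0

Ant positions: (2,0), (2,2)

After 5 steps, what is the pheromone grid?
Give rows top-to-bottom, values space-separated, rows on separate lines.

After step 1: ants at (1,0),(3,2)
  0 0 0 0 0
  1 0 0 0 0
  0 0 0 0 0
  0 0 3 0 0
After step 2: ants at (0,0),(2,2)
  1 0 0 0 0
  0 0 0 0 0
  0 0 1 0 0
  0 0 2 0 0
After step 3: ants at (0,1),(3,2)
  0 1 0 0 0
  0 0 0 0 0
  0 0 0 0 0
  0 0 3 0 0
After step 4: ants at (0,2),(2,2)
  0 0 1 0 0
  0 0 0 0 0
  0 0 1 0 0
  0 0 2 0 0
After step 5: ants at (0,3),(3,2)
  0 0 0 1 0
  0 0 0 0 0
  0 0 0 0 0
  0 0 3 0 0

0 0 0 1 0
0 0 0 0 0
0 0 0 0 0
0 0 3 0 0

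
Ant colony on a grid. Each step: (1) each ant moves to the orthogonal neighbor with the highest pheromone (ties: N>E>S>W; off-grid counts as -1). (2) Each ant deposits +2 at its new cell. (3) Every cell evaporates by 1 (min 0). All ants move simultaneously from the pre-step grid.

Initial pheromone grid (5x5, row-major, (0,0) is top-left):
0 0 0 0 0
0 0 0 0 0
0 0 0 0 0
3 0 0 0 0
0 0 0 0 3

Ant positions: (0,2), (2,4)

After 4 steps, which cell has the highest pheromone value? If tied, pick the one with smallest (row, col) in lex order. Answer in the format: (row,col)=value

Step 1: ant0:(0,2)->E->(0,3) | ant1:(2,4)->N->(1,4)
  grid max=2 at (3,0)
Step 2: ant0:(0,3)->E->(0,4) | ant1:(1,4)->N->(0,4)
  grid max=3 at (0,4)
Step 3: ant0:(0,4)->S->(1,4) | ant1:(0,4)->S->(1,4)
  grid max=3 at (1,4)
Step 4: ant0:(1,4)->N->(0,4) | ant1:(1,4)->N->(0,4)
  grid max=5 at (0,4)
Final grid:
  0 0 0 0 5
  0 0 0 0 2
  0 0 0 0 0
  0 0 0 0 0
  0 0 0 0 0
Max pheromone 5 at (0,4)

Answer: (0,4)=5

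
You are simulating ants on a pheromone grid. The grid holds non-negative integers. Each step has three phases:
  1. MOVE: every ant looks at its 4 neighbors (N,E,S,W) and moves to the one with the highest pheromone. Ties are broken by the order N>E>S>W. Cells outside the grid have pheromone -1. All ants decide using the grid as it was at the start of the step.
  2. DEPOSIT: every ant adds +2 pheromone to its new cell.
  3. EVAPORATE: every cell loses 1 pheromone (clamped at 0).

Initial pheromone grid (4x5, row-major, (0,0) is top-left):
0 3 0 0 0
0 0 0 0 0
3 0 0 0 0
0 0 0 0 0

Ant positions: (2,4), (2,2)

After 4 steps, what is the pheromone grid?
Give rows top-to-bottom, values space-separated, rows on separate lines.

After step 1: ants at (1,4),(1,2)
  0 2 0 0 0
  0 0 1 0 1
  2 0 0 0 0
  0 0 0 0 0
After step 2: ants at (0,4),(0,2)
  0 1 1 0 1
  0 0 0 0 0
  1 0 0 0 0
  0 0 0 0 0
After step 3: ants at (1,4),(0,1)
  0 2 0 0 0
  0 0 0 0 1
  0 0 0 0 0
  0 0 0 0 0
After step 4: ants at (0,4),(0,2)
  0 1 1 0 1
  0 0 0 0 0
  0 0 0 0 0
  0 0 0 0 0

0 1 1 0 1
0 0 0 0 0
0 0 0 0 0
0 0 0 0 0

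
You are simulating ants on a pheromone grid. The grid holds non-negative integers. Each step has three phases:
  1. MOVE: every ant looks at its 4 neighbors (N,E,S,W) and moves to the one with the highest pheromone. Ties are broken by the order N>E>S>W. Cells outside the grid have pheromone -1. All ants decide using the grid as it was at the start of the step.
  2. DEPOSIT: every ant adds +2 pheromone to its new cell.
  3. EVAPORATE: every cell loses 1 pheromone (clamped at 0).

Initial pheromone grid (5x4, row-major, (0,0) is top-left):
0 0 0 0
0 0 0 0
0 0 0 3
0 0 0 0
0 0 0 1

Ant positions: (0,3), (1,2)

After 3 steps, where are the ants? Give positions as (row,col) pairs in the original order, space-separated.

Step 1: ant0:(0,3)->S->(1,3) | ant1:(1,2)->N->(0,2)
  grid max=2 at (2,3)
Step 2: ant0:(1,3)->S->(2,3) | ant1:(0,2)->E->(0,3)
  grid max=3 at (2,3)
Step 3: ant0:(2,3)->N->(1,3) | ant1:(0,3)->S->(1,3)
  grid max=3 at (1,3)

(1,3) (1,3)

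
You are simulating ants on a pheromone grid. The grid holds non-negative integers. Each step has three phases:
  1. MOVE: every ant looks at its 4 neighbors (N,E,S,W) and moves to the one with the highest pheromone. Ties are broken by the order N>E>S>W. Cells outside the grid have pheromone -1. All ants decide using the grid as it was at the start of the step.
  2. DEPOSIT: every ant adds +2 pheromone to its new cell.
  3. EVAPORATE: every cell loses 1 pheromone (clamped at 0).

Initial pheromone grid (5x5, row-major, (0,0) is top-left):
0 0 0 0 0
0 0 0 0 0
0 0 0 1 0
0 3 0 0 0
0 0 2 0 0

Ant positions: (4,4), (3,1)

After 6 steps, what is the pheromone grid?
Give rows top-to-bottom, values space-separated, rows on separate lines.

After step 1: ants at (3,4),(2,1)
  0 0 0 0 0
  0 0 0 0 0
  0 1 0 0 0
  0 2 0 0 1
  0 0 1 0 0
After step 2: ants at (2,4),(3,1)
  0 0 0 0 0
  0 0 0 0 0
  0 0 0 0 1
  0 3 0 0 0
  0 0 0 0 0
After step 3: ants at (1,4),(2,1)
  0 0 0 0 0
  0 0 0 0 1
  0 1 0 0 0
  0 2 0 0 0
  0 0 0 0 0
After step 4: ants at (0,4),(3,1)
  0 0 0 0 1
  0 0 0 0 0
  0 0 0 0 0
  0 3 0 0 0
  0 0 0 0 0
After step 5: ants at (1,4),(2,1)
  0 0 0 0 0
  0 0 0 0 1
  0 1 0 0 0
  0 2 0 0 0
  0 0 0 0 0
After step 6: ants at (0,4),(3,1)
  0 0 0 0 1
  0 0 0 0 0
  0 0 0 0 0
  0 3 0 0 0
  0 0 0 0 0

0 0 0 0 1
0 0 0 0 0
0 0 0 0 0
0 3 0 0 0
0 0 0 0 0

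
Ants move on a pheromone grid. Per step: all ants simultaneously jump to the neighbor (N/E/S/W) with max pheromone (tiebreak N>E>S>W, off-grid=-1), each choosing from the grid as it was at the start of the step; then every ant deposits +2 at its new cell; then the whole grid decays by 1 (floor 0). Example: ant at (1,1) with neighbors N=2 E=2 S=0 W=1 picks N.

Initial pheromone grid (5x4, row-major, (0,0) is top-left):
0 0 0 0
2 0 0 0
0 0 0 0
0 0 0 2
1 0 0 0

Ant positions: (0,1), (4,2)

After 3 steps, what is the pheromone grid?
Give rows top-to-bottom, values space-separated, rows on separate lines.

After step 1: ants at (0,2),(3,2)
  0 0 1 0
  1 0 0 0
  0 0 0 0
  0 0 1 1
  0 0 0 0
After step 2: ants at (0,3),(3,3)
  0 0 0 1
  0 0 0 0
  0 0 0 0
  0 0 0 2
  0 0 0 0
After step 3: ants at (1,3),(2,3)
  0 0 0 0
  0 0 0 1
  0 0 0 1
  0 0 0 1
  0 0 0 0

0 0 0 0
0 0 0 1
0 0 0 1
0 0 0 1
0 0 0 0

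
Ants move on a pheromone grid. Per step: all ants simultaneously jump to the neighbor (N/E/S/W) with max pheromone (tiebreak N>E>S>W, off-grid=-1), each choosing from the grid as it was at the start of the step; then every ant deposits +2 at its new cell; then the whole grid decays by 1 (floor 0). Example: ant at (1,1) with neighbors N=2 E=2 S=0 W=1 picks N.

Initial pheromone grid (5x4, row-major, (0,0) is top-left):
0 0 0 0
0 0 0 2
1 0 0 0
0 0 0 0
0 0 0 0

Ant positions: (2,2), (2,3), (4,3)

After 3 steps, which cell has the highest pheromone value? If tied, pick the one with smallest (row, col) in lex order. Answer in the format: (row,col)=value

Answer: (1,3)=7

Derivation:
Step 1: ant0:(2,2)->N->(1,2) | ant1:(2,3)->N->(1,3) | ant2:(4,3)->N->(3,3)
  grid max=3 at (1,3)
Step 2: ant0:(1,2)->E->(1,3) | ant1:(1,3)->W->(1,2) | ant2:(3,3)->N->(2,3)
  grid max=4 at (1,3)
Step 3: ant0:(1,3)->W->(1,2) | ant1:(1,2)->E->(1,3) | ant2:(2,3)->N->(1,3)
  grid max=7 at (1,3)
Final grid:
  0 0 0 0
  0 0 3 7
  0 0 0 0
  0 0 0 0
  0 0 0 0
Max pheromone 7 at (1,3)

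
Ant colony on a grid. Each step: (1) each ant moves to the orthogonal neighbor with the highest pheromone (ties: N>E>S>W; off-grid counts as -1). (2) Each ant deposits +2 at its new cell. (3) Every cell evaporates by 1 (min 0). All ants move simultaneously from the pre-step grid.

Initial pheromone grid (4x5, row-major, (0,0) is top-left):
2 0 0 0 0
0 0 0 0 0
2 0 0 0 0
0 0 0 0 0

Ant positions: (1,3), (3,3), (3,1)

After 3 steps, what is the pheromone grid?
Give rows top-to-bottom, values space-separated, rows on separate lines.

After step 1: ants at (0,3),(2,3),(2,1)
  1 0 0 1 0
  0 0 0 0 0
  1 1 0 1 0
  0 0 0 0 0
After step 2: ants at (0,4),(1,3),(2,0)
  0 0 0 0 1
  0 0 0 1 0
  2 0 0 0 0
  0 0 0 0 0
After step 3: ants at (1,4),(0,3),(1,0)
  0 0 0 1 0
  1 0 0 0 1
  1 0 0 0 0
  0 0 0 0 0

0 0 0 1 0
1 0 0 0 1
1 0 0 0 0
0 0 0 0 0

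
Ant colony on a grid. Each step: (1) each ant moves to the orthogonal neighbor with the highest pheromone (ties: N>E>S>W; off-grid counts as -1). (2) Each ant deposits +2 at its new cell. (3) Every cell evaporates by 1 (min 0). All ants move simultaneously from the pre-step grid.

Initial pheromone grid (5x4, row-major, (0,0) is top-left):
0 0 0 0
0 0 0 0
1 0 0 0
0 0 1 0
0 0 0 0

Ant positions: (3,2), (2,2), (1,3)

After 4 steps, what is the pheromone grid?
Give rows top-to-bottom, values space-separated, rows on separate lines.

After step 1: ants at (2,2),(3,2),(0,3)
  0 0 0 1
  0 0 0 0
  0 0 1 0
  0 0 2 0
  0 0 0 0
After step 2: ants at (3,2),(2,2),(1,3)
  0 0 0 0
  0 0 0 1
  0 0 2 0
  0 0 3 0
  0 0 0 0
After step 3: ants at (2,2),(3,2),(0,3)
  0 0 0 1
  0 0 0 0
  0 0 3 0
  0 0 4 0
  0 0 0 0
After step 4: ants at (3,2),(2,2),(1,3)
  0 0 0 0
  0 0 0 1
  0 0 4 0
  0 0 5 0
  0 0 0 0

0 0 0 0
0 0 0 1
0 0 4 0
0 0 5 0
0 0 0 0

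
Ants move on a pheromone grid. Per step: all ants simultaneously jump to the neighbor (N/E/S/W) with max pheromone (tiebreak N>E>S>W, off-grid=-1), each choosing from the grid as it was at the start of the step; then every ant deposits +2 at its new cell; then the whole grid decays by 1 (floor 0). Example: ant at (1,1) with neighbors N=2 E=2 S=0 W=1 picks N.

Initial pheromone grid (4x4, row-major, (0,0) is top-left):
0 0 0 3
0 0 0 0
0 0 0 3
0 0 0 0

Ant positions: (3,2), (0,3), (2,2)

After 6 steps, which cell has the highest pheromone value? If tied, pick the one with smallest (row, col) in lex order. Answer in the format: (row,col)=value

Step 1: ant0:(3,2)->N->(2,2) | ant1:(0,3)->S->(1,3) | ant2:(2,2)->E->(2,3)
  grid max=4 at (2,3)
Step 2: ant0:(2,2)->E->(2,3) | ant1:(1,3)->S->(2,3) | ant2:(2,3)->N->(1,3)
  grid max=7 at (2,3)
Step 3: ant0:(2,3)->N->(1,3) | ant1:(2,3)->N->(1,3) | ant2:(1,3)->S->(2,3)
  grid max=8 at (2,3)
Step 4: ant0:(1,3)->S->(2,3) | ant1:(1,3)->S->(2,3) | ant2:(2,3)->N->(1,3)
  grid max=11 at (2,3)
Step 5: ant0:(2,3)->N->(1,3) | ant1:(2,3)->N->(1,3) | ant2:(1,3)->S->(2,3)
  grid max=12 at (2,3)
Step 6: ant0:(1,3)->S->(2,3) | ant1:(1,3)->S->(2,3) | ant2:(2,3)->N->(1,3)
  grid max=15 at (2,3)
Final grid:
  0 0 0 0
  0 0 0 10
  0 0 0 15
  0 0 0 0
Max pheromone 15 at (2,3)

Answer: (2,3)=15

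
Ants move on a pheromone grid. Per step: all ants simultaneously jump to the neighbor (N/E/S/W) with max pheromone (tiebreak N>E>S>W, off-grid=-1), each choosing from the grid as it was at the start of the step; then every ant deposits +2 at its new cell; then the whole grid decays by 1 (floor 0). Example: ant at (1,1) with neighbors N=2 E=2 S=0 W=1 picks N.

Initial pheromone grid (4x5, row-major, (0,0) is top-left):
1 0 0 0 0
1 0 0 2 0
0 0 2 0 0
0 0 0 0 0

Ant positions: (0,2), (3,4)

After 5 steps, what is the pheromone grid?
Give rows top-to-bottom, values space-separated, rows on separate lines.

After step 1: ants at (0,3),(2,4)
  0 0 0 1 0
  0 0 0 1 0
  0 0 1 0 1
  0 0 0 0 0
After step 2: ants at (1,3),(1,4)
  0 0 0 0 0
  0 0 0 2 1
  0 0 0 0 0
  0 0 0 0 0
After step 3: ants at (1,4),(1,3)
  0 0 0 0 0
  0 0 0 3 2
  0 0 0 0 0
  0 0 0 0 0
After step 4: ants at (1,3),(1,4)
  0 0 0 0 0
  0 0 0 4 3
  0 0 0 0 0
  0 0 0 0 0
After step 5: ants at (1,4),(1,3)
  0 0 0 0 0
  0 0 0 5 4
  0 0 0 0 0
  0 0 0 0 0

0 0 0 0 0
0 0 0 5 4
0 0 0 0 0
0 0 0 0 0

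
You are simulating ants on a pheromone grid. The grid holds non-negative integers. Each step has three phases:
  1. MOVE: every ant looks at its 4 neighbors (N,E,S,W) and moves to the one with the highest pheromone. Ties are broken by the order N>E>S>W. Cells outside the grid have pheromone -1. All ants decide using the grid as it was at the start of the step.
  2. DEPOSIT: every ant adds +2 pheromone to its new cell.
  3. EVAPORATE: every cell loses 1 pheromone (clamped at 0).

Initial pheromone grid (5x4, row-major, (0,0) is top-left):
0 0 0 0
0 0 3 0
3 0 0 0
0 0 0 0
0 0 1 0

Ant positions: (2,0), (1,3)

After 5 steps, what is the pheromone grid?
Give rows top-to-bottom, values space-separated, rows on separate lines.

After step 1: ants at (1,0),(1,2)
  0 0 0 0
  1 0 4 0
  2 0 0 0
  0 0 0 0
  0 0 0 0
After step 2: ants at (2,0),(0,2)
  0 0 1 0
  0 0 3 0
  3 0 0 0
  0 0 0 0
  0 0 0 0
After step 3: ants at (1,0),(1,2)
  0 0 0 0
  1 0 4 0
  2 0 0 0
  0 0 0 0
  0 0 0 0
After step 4: ants at (2,0),(0,2)
  0 0 1 0
  0 0 3 0
  3 0 0 0
  0 0 0 0
  0 0 0 0
After step 5: ants at (1,0),(1,2)
  0 0 0 0
  1 0 4 0
  2 0 0 0
  0 0 0 0
  0 0 0 0

0 0 0 0
1 0 4 0
2 0 0 0
0 0 0 0
0 0 0 0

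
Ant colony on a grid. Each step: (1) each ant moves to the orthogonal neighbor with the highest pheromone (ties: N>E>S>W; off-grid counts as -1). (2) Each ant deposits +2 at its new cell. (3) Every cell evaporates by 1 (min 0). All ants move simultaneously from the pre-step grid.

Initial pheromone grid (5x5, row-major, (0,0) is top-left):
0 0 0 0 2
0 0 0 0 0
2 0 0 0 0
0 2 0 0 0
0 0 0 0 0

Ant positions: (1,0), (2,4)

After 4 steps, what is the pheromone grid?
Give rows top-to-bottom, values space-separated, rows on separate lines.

After step 1: ants at (2,0),(1,4)
  0 0 0 0 1
  0 0 0 0 1
  3 0 0 0 0
  0 1 0 0 0
  0 0 0 0 0
After step 2: ants at (1,0),(0,4)
  0 0 0 0 2
  1 0 0 0 0
  2 0 0 0 0
  0 0 0 0 0
  0 0 0 0 0
After step 3: ants at (2,0),(1,4)
  0 0 0 0 1
  0 0 0 0 1
  3 0 0 0 0
  0 0 0 0 0
  0 0 0 0 0
After step 4: ants at (1,0),(0,4)
  0 0 0 0 2
  1 0 0 0 0
  2 0 0 0 0
  0 0 0 0 0
  0 0 0 0 0

0 0 0 0 2
1 0 0 0 0
2 0 0 0 0
0 0 0 0 0
0 0 0 0 0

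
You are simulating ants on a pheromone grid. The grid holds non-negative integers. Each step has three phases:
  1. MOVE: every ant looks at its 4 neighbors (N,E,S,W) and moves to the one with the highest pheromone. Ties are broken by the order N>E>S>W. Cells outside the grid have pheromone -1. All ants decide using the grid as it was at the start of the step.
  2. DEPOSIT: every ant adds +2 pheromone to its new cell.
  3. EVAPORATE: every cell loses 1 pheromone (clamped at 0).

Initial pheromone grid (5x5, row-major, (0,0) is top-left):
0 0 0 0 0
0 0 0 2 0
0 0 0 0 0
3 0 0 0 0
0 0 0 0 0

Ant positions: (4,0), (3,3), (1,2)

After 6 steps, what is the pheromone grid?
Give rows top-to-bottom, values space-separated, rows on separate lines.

After step 1: ants at (3,0),(2,3),(1,3)
  0 0 0 0 0
  0 0 0 3 0
  0 0 0 1 0
  4 0 0 0 0
  0 0 0 0 0
After step 2: ants at (2,0),(1,3),(2,3)
  0 0 0 0 0
  0 0 0 4 0
  1 0 0 2 0
  3 0 0 0 0
  0 0 0 0 0
After step 3: ants at (3,0),(2,3),(1,3)
  0 0 0 0 0
  0 0 0 5 0
  0 0 0 3 0
  4 0 0 0 0
  0 0 0 0 0
After step 4: ants at (2,0),(1,3),(2,3)
  0 0 0 0 0
  0 0 0 6 0
  1 0 0 4 0
  3 0 0 0 0
  0 0 0 0 0
After step 5: ants at (3,0),(2,3),(1,3)
  0 0 0 0 0
  0 0 0 7 0
  0 0 0 5 0
  4 0 0 0 0
  0 0 0 0 0
After step 6: ants at (2,0),(1,3),(2,3)
  0 0 0 0 0
  0 0 0 8 0
  1 0 0 6 0
  3 0 0 0 0
  0 0 0 0 0

0 0 0 0 0
0 0 0 8 0
1 0 0 6 0
3 0 0 0 0
0 0 0 0 0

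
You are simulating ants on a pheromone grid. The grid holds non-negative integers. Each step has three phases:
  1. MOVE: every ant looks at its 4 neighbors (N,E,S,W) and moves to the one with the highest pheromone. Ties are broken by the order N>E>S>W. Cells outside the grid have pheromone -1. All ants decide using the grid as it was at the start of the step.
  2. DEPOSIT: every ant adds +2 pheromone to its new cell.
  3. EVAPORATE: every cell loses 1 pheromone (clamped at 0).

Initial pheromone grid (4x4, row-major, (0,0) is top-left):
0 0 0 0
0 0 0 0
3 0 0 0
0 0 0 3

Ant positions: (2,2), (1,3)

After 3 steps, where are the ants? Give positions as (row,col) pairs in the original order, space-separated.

Step 1: ant0:(2,2)->N->(1,2) | ant1:(1,3)->N->(0,3)
  grid max=2 at (2,0)
Step 2: ant0:(1,2)->N->(0,2) | ant1:(0,3)->S->(1,3)
  grid max=1 at (0,2)
Step 3: ant0:(0,2)->E->(0,3) | ant1:(1,3)->N->(0,3)
  grid max=3 at (0,3)

(0,3) (0,3)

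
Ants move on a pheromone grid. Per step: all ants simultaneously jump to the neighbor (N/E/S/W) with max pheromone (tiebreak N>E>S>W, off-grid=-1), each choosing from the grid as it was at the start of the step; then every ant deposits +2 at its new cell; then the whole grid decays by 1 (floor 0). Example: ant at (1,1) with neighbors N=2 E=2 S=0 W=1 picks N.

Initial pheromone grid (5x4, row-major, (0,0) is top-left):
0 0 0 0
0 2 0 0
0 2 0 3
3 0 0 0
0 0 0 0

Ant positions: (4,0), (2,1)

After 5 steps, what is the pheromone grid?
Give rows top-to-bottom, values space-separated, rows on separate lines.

After step 1: ants at (3,0),(1,1)
  0 0 0 0
  0 3 0 0
  0 1 0 2
  4 0 0 0
  0 0 0 0
After step 2: ants at (2,0),(2,1)
  0 0 0 0
  0 2 0 0
  1 2 0 1
  3 0 0 0
  0 0 0 0
After step 3: ants at (3,0),(1,1)
  0 0 0 0
  0 3 0 0
  0 1 0 0
  4 0 0 0
  0 0 0 0
After step 4: ants at (2,0),(2,1)
  0 0 0 0
  0 2 0 0
  1 2 0 0
  3 0 0 0
  0 0 0 0
After step 5: ants at (3,0),(1,1)
  0 0 0 0
  0 3 0 0
  0 1 0 0
  4 0 0 0
  0 0 0 0

0 0 0 0
0 3 0 0
0 1 0 0
4 0 0 0
0 0 0 0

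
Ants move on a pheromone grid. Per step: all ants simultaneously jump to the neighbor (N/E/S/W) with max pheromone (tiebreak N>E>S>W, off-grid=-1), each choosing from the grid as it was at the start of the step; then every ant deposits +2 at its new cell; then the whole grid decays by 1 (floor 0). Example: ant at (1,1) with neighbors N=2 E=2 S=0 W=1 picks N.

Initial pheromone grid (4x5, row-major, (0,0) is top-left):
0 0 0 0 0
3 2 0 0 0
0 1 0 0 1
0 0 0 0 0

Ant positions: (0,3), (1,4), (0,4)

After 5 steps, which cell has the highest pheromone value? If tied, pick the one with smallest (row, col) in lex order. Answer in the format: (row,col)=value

Answer: (2,4)=10

Derivation:
Step 1: ant0:(0,3)->E->(0,4) | ant1:(1,4)->S->(2,4) | ant2:(0,4)->S->(1,4)
  grid max=2 at (1,0)
Step 2: ant0:(0,4)->S->(1,4) | ant1:(2,4)->N->(1,4) | ant2:(1,4)->S->(2,4)
  grid max=4 at (1,4)
Step 3: ant0:(1,4)->S->(2,4) | ant1:(1,4)->S->(2,4) | ant2:(2,4)->N->(1,4)
  grid max=6 at (2,4)
Step 4: ant0:(2,4)->N->(1,4) | ant1:(2,4)->N->(1,4) | ant2:(1,4)->S->(2,4)
  grid max=8 at (1,4)
Step 5: ant0:(1,4)->S->(2,4) | ant1:(1,4)->S->(2,4) | ant2:(2,4)->N->(1,4)
  grid max=10 at (2,4)
Final grid:
  0 0 0 0 0
  0 0 0 0 9
  0 0 0 0 10
  0 0 0 0 0
Max pheromone 10 at (2,4)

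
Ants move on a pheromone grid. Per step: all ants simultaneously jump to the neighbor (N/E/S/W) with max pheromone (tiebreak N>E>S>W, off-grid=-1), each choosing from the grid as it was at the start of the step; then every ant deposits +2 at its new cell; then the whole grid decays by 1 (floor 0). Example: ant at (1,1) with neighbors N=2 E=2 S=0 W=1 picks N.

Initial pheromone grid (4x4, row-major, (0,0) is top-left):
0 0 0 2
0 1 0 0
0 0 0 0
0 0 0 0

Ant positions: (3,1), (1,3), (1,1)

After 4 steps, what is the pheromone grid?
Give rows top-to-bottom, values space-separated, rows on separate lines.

After step 1: ants at (2,1),(0,3),(0,1)
  0 1 0 3
  0 0 0 0
  0 1 0 0
  0 0 0 0
After step 2: ants at (1,1),(1,3),(0,2)
  0 0 1 2
  0 1 0 1
  0 0 0 0
  0 0 0 0
After step 3: ants at (0,1),(0,3),(0,3)
  0 1 0 5
  0 0 0 0
  0 0 0 0
  0 0 0 0
After step 4: ants at (0,2),(1,3),(1,3)
  0 0 1 4
  0 0 0 3
  0 0 0 0
  0 0 0 0

0 0 1 4
0 0 0 3
0 0 0 0
0 0 0 0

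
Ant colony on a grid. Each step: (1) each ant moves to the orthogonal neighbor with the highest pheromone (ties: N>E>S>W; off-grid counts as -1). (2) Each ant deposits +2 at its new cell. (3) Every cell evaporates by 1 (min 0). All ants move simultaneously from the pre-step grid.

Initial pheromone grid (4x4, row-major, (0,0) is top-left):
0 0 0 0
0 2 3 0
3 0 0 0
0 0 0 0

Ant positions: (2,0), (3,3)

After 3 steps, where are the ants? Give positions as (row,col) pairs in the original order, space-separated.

Step 1: ant0:(2,0)->N->(1,0) | ant1:(3,3)->N->(2,3)
  grid max=2 at (1,2)
Step 2: ant0:(1,0)->S->(2,0) | ant1:(2,3)->N->(1,3)
  grid max=3 at (2,0)
Step 3: ant0:(2,0)->N->(1,0) | ant1:(1,3)->W->(1,2)
  grid max=2 at (1,2)

(1,0) (1,2)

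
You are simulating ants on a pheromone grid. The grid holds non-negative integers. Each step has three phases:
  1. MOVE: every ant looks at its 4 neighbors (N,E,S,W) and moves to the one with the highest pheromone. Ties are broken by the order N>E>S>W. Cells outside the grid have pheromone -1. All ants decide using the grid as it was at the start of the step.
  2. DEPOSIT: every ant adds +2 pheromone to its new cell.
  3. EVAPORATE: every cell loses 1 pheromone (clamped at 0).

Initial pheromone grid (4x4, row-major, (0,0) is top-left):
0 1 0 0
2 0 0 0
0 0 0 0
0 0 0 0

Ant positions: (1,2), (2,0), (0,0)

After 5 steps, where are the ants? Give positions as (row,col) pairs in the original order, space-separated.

Step 1: ant0:(1,2)->N->(0,2) | ant1:(2,0)->N->(1,0) | ant2:(0,0)->S->(1,0)
  grid max=5 at (1,0)
Step 2: ant0:(0,2)->E->(0,3) | ant1:(1,0)->N->(0,0) | ant2:(1,0)->N->(0,0)
  grid max=4 at (1,0)
Step 3: ant0:(0,3)->S->(1,3) | ant1:(0,0)->S->(1,0) | ant2:(0,0)->S->(1,0)
  grid max=7 at (1,0)
Step 4: ant0:(1,3)->N->(0,3) | ant1:(1,0)->N->(0,0) | ant2:(1,0)->N->(0,0)
  grid max=6 at (1,0)
Step 5: ant0:(0,3)->S->(1,3) | ant1:(0,0)->S->(1,0) | ant2:(0,0)->S->(1,0)
  grid max=9 at (1,0)

(1,3) (1,0) (1,0)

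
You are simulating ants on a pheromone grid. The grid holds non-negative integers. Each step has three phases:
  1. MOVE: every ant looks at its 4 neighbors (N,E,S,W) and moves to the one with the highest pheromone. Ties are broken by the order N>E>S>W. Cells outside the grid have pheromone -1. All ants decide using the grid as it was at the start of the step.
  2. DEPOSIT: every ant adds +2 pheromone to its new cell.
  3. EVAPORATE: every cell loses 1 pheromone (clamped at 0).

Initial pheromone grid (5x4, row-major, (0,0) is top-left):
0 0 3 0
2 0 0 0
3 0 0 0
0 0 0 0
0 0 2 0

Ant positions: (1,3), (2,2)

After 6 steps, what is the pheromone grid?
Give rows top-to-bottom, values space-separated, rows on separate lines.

After step 1: ants at (0,3),(1,2)
  0 0 2 1
  1 0 1 0
  2 0 0 0
  0 0 0 0
  0 0 1 0
After step 2: ants at (0,2),(0,2)
  0 0 5 0
  0 0 0 0
  1 0 0 0
  0 0 0 0
  0 0 0 0
After step 3: ants at (0,3),(0,3)
  0 0 4 3
  0 0 0 0
  0 0 0 0
  0 0 0 0
  0 0 0 0
After step 4: ants at (0,2),(0,2)
  0 0 7 2
  0 0 0 0
  0 0 0 0
  0 0 0 0
  0 0 0 0
After step 5: ants at (0,3),(0,3)
  0 0 6 5
  0 0 0 0
  0 0 0 0
  0 0 0 0
  0 0 0 0
After step 6: ants at (0,2),(0,2)
  0 0 9 4
  0 0 0 0
  0 0 0 0
  0 0 0 0
  0 0 0 0

0 0 9 4
0 0 0 0
0 0 0 0
0 0 0 0
0 0 0 0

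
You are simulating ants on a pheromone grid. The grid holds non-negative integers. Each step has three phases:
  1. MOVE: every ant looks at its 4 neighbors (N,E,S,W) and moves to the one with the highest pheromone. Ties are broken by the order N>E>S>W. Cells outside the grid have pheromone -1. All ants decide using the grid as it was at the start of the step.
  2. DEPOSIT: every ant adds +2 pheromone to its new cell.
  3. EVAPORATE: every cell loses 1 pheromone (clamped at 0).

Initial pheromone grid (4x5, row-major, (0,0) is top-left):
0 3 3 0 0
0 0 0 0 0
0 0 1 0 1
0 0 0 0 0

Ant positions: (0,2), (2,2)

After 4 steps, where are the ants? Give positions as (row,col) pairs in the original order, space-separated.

Step 1: ant0:(0,2)->W->(0,1) | ant1:(2,2)->N->(1,2)
  grid max=4 at (0,1)
Step 2: ant0:(0,1)->E->(0,2) | ant1:(1,2)->N->(0,2)
  grid max=5 at (0,2)
Step 3: ant0:(0,2)->W->(0,1) | ant1:(0,2)->W->(0,1)
  grid max=6 at (0,1)
Step 4: ant0:(0,1)->E->(0,2) | ant1:(0,1)->E->(0,2)
  grid max=7 at (0,2)

(0,2) (0,2)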